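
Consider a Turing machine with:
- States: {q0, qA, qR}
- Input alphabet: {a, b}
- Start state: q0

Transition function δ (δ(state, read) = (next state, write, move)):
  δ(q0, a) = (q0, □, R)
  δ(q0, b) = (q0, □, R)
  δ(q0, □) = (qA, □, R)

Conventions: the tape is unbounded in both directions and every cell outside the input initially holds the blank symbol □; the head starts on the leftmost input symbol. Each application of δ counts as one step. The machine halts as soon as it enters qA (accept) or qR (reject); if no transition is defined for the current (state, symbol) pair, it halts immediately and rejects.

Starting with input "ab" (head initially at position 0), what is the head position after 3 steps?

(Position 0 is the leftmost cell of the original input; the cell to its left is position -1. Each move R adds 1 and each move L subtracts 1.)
Step 0: [q0]ab (head at position 0)
Step 1: δ(q0, a) = (q0, □, R)  ⊢  □[q0]b (head at position 1)
Step 2: δ(q0, b) = (q0, □, R)  ⊢  □□[q0]□ (head at position 2)
Step 3: δ(q0, □) = (qA, □, R)  ⊢  □□□[qA]□ (head at position 3)
Head position after 3 steps: 3

Final answer: Position 3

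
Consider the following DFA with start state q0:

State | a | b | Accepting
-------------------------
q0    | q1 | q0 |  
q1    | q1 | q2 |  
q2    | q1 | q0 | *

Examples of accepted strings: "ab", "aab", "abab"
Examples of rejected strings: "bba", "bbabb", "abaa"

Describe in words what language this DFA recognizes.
strings over {a,b} ending with 'ab'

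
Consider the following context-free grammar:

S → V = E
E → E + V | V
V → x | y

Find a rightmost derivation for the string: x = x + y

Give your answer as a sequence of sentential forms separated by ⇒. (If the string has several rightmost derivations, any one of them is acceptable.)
Start with S.
Step 1: the rightmost non-terminal is S; apply S → V = E:  V = E
Step 2: the rightmost non-terminal is E; apply E → E + V:  V = E + V
Step 3: the rightmost non-terminal is V; apply V → y:  V = E + y
Step 4: the rightmost non-terminal is E; apply E → V:  V = V + y
Step 5: the rightmost non-terminal is V; apply V → x:  V = x + y
Step 6: the rightmost non-terminal is V; apply V → x:  x = x + y

Final answer: S ⇒ V = E ⇒ V = E + V ⇒ V = E + y ⇒ V = V + y ⇒ V = x + y ⇒ x = x + y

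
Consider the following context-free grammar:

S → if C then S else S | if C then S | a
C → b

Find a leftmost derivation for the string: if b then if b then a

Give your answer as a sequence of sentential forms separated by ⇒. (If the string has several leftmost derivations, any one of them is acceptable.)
Start with S.
Step 1: the leftmost non-terminal is S; apply S → if C then S:  if C then S
Step 2: the leftmost non-terminal is C; apply C → b:  if b then S
Step 3: the leftmost non-terminal is S; apply S → if C then S:  if b then if C then S
Step 4: the leftmost non-terminal is C; apply C → b:  if b then if b then S
Step 5: the leftmost non-terminal is S; apply S → a:  if b then if b then a

Final answer: S ⇒ if C then S ⇒ if b then S ⇒ if b then if C then S ⇒ if b then if b then S ⇒ if b then if b then a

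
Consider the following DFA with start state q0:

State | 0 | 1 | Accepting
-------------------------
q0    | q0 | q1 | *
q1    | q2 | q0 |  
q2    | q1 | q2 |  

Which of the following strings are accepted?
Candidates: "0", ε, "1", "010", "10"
"0": q0 → q0; q0 is accepting → accepted
ε: q0; q0 is accepting → accepted
"1": q0 → q1; q1 is not accepting → rejected
"010": q0 → q0 → q1 → q2; q2 is not accepting → rejected
"10": q0 → q1 → q2; q2 is not accepting → rejected

Final answer: "0", ε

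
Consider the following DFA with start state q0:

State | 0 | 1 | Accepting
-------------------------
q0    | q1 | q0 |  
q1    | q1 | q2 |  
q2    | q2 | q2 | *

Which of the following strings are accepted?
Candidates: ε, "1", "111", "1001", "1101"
ε: q0; q0 is not accepting → rejected
"1": q0 → q0; q0 is not accepting → rejected
"111": q0 → q0 → q0 → q0; q0 is not accepting → rejected
"1001": q0 → q0 → q1 → q1 → q2; q2 is accepting → accepted
"1101": q0 → q0 → q0 → q1 → q2; q2 is accepting → accepted

Final answer: "1001", "1101"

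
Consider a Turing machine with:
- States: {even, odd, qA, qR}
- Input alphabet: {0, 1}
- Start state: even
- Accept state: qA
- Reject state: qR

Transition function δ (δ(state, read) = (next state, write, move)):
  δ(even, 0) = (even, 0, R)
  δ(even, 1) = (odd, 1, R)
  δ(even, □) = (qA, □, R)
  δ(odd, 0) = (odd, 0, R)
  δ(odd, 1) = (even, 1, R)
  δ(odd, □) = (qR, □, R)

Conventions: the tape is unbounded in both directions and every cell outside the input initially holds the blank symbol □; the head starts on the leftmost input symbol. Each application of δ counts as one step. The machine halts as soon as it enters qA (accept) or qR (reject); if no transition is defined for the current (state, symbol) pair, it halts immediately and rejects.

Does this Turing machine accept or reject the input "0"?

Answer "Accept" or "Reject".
Step 0: [even]0 (head at position 0)
Step 1: δ(even, 0) = (even, 0, R)  ⊢  0[even]□ (head at position 1)
Step 2: δ(even, □) = (qA, □, R)  ⊢  0□[qA]□ (head at position 2)
The machine is in qA, so it halts and accepts.

Final answer: Accept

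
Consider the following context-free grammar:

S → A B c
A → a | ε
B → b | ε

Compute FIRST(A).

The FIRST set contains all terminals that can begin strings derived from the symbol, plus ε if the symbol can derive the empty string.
A → a contributes a; A → ε makes A nullable, contributing ε. FIRST(A) = {a, ε}.

Final answer: {a, ε}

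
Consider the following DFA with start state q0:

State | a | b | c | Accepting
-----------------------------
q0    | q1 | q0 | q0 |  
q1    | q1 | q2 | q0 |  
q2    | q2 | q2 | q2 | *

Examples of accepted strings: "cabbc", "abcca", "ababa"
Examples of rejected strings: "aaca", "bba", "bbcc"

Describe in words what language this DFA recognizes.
strings over {a,b,c} containing 'ab' as substring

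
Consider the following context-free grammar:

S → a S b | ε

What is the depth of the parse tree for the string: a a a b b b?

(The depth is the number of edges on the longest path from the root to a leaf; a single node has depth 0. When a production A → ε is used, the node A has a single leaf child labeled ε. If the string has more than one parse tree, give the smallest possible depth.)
The only parse tree applies S → a S b 3 times (once per matching a…b pair) and then S → ε.
The S nodes sit at depths 0, 1, …, 3; the innermost S (depth 3) has the single child ε at depth 4.
The terminal leaves a, b are at depths 1..3, so the longest root-to-leaf path is S → S → … → S → ε with 4 edges.
Depth = 4.

Final answer: 4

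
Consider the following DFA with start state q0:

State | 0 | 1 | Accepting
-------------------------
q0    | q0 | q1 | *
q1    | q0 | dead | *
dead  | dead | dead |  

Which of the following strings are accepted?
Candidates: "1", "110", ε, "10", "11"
"1": q0 → q1; q1 is accepting → accepted
"110": q0 → q1 → dead → dead; dead is not accepting → rejected
ε: q0; q0 is accepting → accepted
"10": q0 → q1 → q0; q0 is accepting → accepted
"11": q0 → q1 → dead; dead is not accepting → rejected

Final answer: "1", ε, "10"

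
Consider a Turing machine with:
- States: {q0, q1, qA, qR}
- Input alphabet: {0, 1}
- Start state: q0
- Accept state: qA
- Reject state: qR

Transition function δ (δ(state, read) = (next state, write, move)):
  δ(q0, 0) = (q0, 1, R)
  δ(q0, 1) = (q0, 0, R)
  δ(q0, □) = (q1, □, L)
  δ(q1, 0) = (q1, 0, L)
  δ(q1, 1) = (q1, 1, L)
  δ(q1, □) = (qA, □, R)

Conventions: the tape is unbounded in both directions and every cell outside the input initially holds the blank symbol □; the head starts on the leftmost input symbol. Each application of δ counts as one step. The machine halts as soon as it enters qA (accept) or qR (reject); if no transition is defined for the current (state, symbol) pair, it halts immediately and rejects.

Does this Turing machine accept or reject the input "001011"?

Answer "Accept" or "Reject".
Step 0: [q0]001011 (head at position 0)
Step 1: δ(q0, 0) = (q0, 1, R)  ⊢  1[q0]01011 (head at position 1)
Step 2: δ(q0, 0) = (q0, 1, R)  ⊢  11[q0]1011 (head at position 2)
Step 3: δ(q0, 1) = (q0, 0, R)  ⊢  110[q0]011 (head at position 3)
Step 4: δ(q0, 0) = (q0, 1, R)  ⊢  1101[q0]11 (head at position 4)
Step 5: δ(q0, 1) = (q0, 0, R)  ⊢  11010[q0]1 (head at position 5)
Step 6: δ(q0, 1) = (q0, 0, R)  ⊢  110100[q0]□ (head at position 6)
Step 7: δ(q0, □) = (q1, □, L)  ⊢  11010[q1]0□ (head at position 5)
Step 8: δ(q1, 0) = (q1, 0, L)  ⊢  1101[q1]00□ (head at position 4)
Step 9: δ(q1, 0) = (q1, 0, L)  ⊢  110[q1]100□ (head at position 3)
Step 10: δ(q1, 1) = (q1, 1, L)  ⊢  11[q1]0100□ (head at position 2)
Step 11: δ(q1, 0) = (q1, 0, L)  ⊢  1[q1]10100□ (head at position 1)
Step 12: δ(q1, 1) = (q1, 1, L)  ⊢  [q1]110100□ (head at position 0)
Step 13: δ(q1, 1) = (q1, 1, L)  ⊢  [q1]□110100□ (head at position -1)
Step 14: δ(q1, □) = (qA, □, R)  ⊢  □[qA]110100□ (head at position 0)
The machine is in qA, so it halts and accepts.

Final answer: Accept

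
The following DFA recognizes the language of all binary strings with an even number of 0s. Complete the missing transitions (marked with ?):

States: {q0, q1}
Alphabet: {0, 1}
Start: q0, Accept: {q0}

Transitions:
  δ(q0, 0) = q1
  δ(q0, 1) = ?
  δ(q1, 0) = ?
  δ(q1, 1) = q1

What each state remembers (consistent with the given transitions and accept states):
  q0: an even number of 0s has been read so far
  q1: an odd number of 0s has been read so far
Filling in the missing entries:
  δ(q0, 1): in q0 (an even number of 0s has been read so far), after reading 1 we have: an even number of 0s has been read so far → q0
  δ(q1, 0): in q1 (an odd number of 0s has been read so far), after reading 0 we have: an even number of 0s has been read so far → q0

Final answer: δ(q0, 1) = q0; δ(q1, 0) = q0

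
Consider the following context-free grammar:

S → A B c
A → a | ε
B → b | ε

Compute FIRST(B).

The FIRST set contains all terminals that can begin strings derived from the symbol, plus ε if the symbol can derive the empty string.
B → b contributes b; B → ε makes B nullable, contributing ε. FIRST(B) = {b, ε}.

Final answer: {b, ε}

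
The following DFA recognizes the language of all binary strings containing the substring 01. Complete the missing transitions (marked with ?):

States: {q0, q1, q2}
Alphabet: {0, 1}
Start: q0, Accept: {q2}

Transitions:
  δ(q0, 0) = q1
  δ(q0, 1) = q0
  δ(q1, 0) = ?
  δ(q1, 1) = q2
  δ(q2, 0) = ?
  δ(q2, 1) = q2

What each state remembers (consistent with the given transitions and accept states):
  q0: 01 not seen yet and the last symbol was not 0
  q1: 01 not seen yet and the last symbol was 0
  q2: the substring 01 has already been seen
Filling in the missing entries:
  δ(q1, 0): in q1 (01 not seen yet and the last symbol was 0), after reading 0 we have: 01 not seen yet and the last symbol was 0 → q1
  δ(q2, 0): in q2 (the substring 01 has already been seen), after reading 0 we have: the substring 01 has already been seen → q2

Final answer: δ(q1, 0) = q1; δ(q2, 0) = q2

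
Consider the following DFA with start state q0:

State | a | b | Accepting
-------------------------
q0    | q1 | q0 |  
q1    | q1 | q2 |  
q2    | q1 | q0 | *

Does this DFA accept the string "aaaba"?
Start in q0.
Read 'a': q0 → q1
Read 'a': q1 → q1
Read 'a': q1 → q1
Read 'b': q1 → q2
Read 'a': q2 → q1
Final state q1 is not accepting, so the string is rejected.

Final answer: No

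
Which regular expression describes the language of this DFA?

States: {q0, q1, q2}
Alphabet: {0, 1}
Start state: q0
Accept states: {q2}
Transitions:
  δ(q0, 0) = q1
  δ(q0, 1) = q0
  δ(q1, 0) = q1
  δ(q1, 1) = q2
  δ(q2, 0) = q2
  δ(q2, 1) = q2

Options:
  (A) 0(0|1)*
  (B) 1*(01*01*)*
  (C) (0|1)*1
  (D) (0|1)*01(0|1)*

Testing sample strings against the DFA:
  '01101' -> accepted
  '01' -> accepted
  '00011' -> accepted
  '01111' -> accepted
Checking each option for a counterexample:
  (A) 0(0|1)*: '0' is rejected by the DFA but matches the regex → eliminated
  (B) 1*(01*01*)*: ε is rejected by the DFA but matches the regex → eliminated
  (C) (0|1)*1: '1' is rejected by the DFA but matches the regex → eliminated
  (D) (0|1)*01(0|1)*: agrees with the DFA on all strings of length ≤ 4
Only (D) (0|1)*01(0|1)* is consistent with the DFA.

Final answer: (D) (0|1)*01(0|1)*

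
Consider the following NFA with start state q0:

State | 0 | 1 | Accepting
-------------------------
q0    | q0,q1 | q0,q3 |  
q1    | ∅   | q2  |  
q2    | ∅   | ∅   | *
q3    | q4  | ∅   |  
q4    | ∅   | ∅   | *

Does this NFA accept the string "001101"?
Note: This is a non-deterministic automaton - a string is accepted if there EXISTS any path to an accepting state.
Track the set of states the NFA could be in: start {q0}
Read '0': {q0} → {q0, q1}
Read '0': {q0, q1} → {q0, q1}
Read '1': {q0, q1} → {q0, q2, q3}
Read '1': {q0, q2, q3} → {q0, q3}
Read '0': {q0, q3} → {q0, q1, q4}
Read '1': {q0, q1, q4} → {q0, q2, q3}
Final set {q0, q2, q3} contains accepting state(s) {q2} → accepted.

Final answer: Yes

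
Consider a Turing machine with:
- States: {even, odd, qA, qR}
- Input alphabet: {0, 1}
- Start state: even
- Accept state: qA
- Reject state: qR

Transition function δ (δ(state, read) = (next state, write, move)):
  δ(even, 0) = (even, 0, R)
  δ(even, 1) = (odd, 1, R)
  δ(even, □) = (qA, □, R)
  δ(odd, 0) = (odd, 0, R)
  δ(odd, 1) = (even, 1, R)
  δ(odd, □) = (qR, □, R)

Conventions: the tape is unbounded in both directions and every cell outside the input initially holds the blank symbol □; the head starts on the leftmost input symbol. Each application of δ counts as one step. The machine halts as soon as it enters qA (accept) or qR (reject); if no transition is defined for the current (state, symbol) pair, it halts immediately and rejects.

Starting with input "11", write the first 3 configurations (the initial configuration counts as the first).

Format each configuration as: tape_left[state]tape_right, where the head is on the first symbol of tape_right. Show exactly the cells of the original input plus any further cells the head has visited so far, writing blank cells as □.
Step 0: [even]11 (head at position 0)
Step 1: δ(even, 1) = (odd, 1, R)  ⊢  1[odd]1 (head at position 1)
Step 2: δ(odd, 1) = (even, 1, R)  ⊢  11[even]□ (head at position 2)

Final answer: [even]11 ⊢ 1[odd]1 ⊢ 11[even]□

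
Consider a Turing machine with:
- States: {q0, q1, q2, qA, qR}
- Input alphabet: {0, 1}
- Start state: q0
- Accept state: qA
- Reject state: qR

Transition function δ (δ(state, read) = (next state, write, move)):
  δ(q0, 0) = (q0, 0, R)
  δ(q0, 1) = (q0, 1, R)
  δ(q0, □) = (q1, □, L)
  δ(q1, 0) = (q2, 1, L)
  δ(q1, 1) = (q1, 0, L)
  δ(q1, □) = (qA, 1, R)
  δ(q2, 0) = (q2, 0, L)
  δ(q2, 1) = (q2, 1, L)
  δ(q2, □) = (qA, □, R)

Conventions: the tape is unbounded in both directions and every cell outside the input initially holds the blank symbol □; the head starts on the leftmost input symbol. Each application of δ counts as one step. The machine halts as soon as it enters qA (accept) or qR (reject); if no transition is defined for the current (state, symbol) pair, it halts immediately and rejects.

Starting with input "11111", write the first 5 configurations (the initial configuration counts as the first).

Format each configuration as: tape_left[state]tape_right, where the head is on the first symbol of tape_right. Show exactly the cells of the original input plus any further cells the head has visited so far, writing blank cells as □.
Step 0: [q0]11111 (head at position 0)
Step 1: δ(q0, 1) = (q0, 1, R)  ⊢  1[q0]1111 (head at position 1)
Step 2: δ(q0, 1) = (q0, 1, R)  ⊢  11[q0]111 (head at position 2)
Step 3: δ(q0, 1) = (q0, 1, R)  ⊢  111[q0]11 (head at position 3)
Step 4: δ(q0, 1) = (q0, 1, R)  ⊢  1111[q0]1 (head at position 4)

Final answer: [q0]11111 ⊢ 1[q0]1111 ⊢ 11[q0]111 ⊢ 111[q0]11 ⊢ 1111[q0]1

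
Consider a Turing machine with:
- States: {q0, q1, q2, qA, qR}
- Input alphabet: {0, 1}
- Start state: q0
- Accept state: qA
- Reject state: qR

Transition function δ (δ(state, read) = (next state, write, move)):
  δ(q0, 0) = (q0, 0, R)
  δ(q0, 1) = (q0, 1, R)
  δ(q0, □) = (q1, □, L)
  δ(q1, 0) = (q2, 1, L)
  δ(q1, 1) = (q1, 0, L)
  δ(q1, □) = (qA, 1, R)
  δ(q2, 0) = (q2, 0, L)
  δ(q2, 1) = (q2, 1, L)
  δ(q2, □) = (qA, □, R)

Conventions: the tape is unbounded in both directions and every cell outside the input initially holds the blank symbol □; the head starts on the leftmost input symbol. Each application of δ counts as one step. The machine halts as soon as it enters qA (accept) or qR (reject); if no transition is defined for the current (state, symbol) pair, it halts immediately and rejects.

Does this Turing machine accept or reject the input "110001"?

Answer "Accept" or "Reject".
Step 0: [q0]110001 (head at position 0)
Step 1: δ(q0, 1) = (q0, 1, R)  ⊢  1[q0]10001 (head at position 1)
Step 2: δ(q0, 1) = (q0, 1, R)  ⊢  11[q0]0001 (head at position 2)
Step 3: δ(q0, 0) = (q0, 0, R)  ⊢  110[q0]001 (head at position 3)
Step 4: δ(q0, 0) = (q0, 0, R)  ⊢  1100[q0]01 (head at position 4)
Step 5: δ(q0, 0) = (q0, 0, R)  ⊢  11000[q0]1 (head at position 5)
Step 6: δ(q0, 1) = (q0, 1, R)  ⊢  110001[q0]□ (head at position 6)
Step 7: δ(q0, □) = (q1, □, L)  ⊢  11000[q1]1□ (head at position 5)
Step 8: δ(q1, 1) = (q1, 0, L)  ⊢  1100[q1]00□ (head at position 4)
Step 9: δ(q1, 0) = (q2, 1, L)  ⊢  110[q2]010□ (head at position 3)
Step 10: δ(q2, 0) = (q2, 0, L)  ⊢  11[q2]0010□ (head at position 2)
Step 11: δ(q2, 0) = (q2, 0, L)  ⊢  1[q2]10010□ (head at position 1)
Step 12: δ(q2, 1) = (q2, 1, L)  ⊢  [q2]110010□ (head at position 0)
Step 13: δ(q2, 1) = (q2, 1, L)  ⊢  [q2]□110010□ (head at position -1)
Step 14: δ(q2, □) = (qA, □, R)  ⊢  □[qA]110010□ (head at position 0)
The machine is in qA, so it halts and accepts.

Final answer: Accept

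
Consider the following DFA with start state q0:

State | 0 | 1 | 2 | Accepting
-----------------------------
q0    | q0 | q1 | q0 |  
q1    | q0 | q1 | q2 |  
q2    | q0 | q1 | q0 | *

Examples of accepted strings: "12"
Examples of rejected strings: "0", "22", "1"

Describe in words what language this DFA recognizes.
strings over {0,1,2} ending with '12'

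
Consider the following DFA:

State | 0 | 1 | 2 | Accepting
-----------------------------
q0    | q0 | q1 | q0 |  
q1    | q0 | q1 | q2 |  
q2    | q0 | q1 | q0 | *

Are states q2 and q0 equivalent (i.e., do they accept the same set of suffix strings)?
Try the suffix ε (the empty string).
From q2: q2 — accepting.
From q0: q0 — not accepting.
The two states disagree on this suffix, so they are not equivalent.

Final answer: No. Distinguishing string: ε (the empty string) - accepted from q2 but not from q0.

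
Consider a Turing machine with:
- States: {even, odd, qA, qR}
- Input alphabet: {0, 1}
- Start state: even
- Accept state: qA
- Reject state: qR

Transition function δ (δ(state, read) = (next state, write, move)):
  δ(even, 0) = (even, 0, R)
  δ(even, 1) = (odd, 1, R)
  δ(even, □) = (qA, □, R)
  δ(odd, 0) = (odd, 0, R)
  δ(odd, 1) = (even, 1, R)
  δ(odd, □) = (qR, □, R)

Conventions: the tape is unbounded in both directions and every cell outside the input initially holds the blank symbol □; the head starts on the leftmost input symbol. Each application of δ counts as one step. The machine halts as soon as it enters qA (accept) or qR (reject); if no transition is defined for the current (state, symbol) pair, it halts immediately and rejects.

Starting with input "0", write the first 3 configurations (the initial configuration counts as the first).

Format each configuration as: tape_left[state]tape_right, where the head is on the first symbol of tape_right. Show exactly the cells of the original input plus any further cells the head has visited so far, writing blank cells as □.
Step 0: [even]0 (head at position 0)
Step 1: δ(even, 0) = (even, 0, R)  ⊢  0[even]□ (head at position 1)
Step 2: δ(even, □) = (qA, □, R)  ⊢  0□[qA]□ (head at position 2)

Final answer: [even]0 ⊢ 0[even]□ ⊢ 0□[qA]□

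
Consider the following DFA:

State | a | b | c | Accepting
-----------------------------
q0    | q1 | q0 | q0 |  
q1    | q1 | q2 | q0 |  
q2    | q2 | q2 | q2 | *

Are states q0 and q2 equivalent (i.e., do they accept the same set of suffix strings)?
Try the suffix ε (the empty string).
From q0: q0 — not accepting.
From q2: q2 — accepting.
The two states disagree on this suffix, so they are not equivalent.

Final answer: No. Distinguishing string: ε (the empty string) - accepted from q2 but not from q0.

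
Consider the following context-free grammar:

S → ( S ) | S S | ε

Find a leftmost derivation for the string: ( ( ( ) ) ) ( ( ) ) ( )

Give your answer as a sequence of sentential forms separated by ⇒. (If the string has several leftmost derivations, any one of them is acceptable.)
Start with S.
Step 1: the leftmost non-terminal is S; apply S → S S:  S S
Step 2: the leftmost non-terminal is S; apply S → S S:  S S S
Step 3: the leftmost non-terminal is S; apply S → ( S ):  ( S ) S S
Step 4: the leftmost non-terminal is S; apply S → ( S ):  ( ( S ) ) S S
Step 5: the leftmost non-terminal is S; apply S → ( S ):  ( ( ( S ) ) ) S S
Step 6: the leftmost non-terminal is S; apply S → ε:  ( ( ( ) ) ) S S
Step 7: the leftmost non-terminal is S; apply S → ( S ):  ( ( ( ) ) ) ( S ) S
Step 8: the leftmost non-terminal is S; apply S → ( S ):  ( ( ( ) ) ) ( ( S ) ) S
Step 9: the leftmost non-terminal is S; apply S → ε:  ( ( ( ) ) ) ( ( ) ) S
Step 10: the leftmost non-terminal is S; apply S → ( S ):  ( ( ( ) ) ) ( ( ) ) ( S )
Step 11: the leftmost non-terminal is S; apply S → ε:  ( ( ( ) ) ) ( ( ) ) ( )

Final answer: S ⇒ S S ⇒ S S S ⇒ ( S ) S S ⇒ ( ( S ) ) S S ⇒ ( ( ( S ) ) ) S S ⇒ ( ( ( ) ) ) S S ⇒ ( ( ( ) ) ) ( S ) S ⇒ ( ( ( ) ) ) ( ( S ) ) S ⇒ ( ( ( ) ) ) ( ( ) ) S ⇒ ( ( ( ) ) ) ( ( ) ) ( S ) ⇒ ( ( ( ) ) ) ( ( ) ) ( )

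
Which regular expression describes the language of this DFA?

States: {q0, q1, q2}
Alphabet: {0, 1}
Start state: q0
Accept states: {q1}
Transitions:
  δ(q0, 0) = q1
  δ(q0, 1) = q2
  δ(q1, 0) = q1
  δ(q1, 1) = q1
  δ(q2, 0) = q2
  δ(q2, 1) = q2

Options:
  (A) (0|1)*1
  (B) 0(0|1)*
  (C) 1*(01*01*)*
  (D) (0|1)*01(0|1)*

Testing sample strings against the DFA:
  '000' -> accepted
  '00010' -> accepted
  '10011' -> rejected
  '011' -> accepted
Checking each option for a counterexample:
  (A) (0|1)*1: '0' is accepted by the DFA but does not match the regex → eliminated
  (B) 0(0|1)*: agrees with the DFA on all strings of length ≤ 4
  (C) 1*(01*01*)*: ε is rejected by the DFA but matches the regex → eliminated
  (D) (0|1)*01(0|1)*: '0' is accepted by the DFA but does not match the regex → eliminated
Only (B) 0(0|1)* is consistent with the DFA.

Final answer: (B) 0(0|1)*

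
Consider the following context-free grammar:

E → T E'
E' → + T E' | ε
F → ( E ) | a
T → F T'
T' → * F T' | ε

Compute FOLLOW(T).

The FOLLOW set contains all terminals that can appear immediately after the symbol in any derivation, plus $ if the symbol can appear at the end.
Useful FIRST sets: FIRST(E') = {+, ε}, FIRST(T') = {*, ε} (both E' and T' are nullable).
FOLLOW(E): E is the start symbol → $; E appears in F → ( E ) followed by ')' → FOLLOW(E) = {), $}.
FOLLOW(E'): E' appears at the right end of E → T E' and of E' → + T E', so FOLLOW(E') ⊇ FOLLOW(E) (the second occurrence adds nothing new). FOLLOW(E') = {), $}.
FOLLOW(T): in E → T E' and E' → + T E', T is followed by E': add FIRST(E') minus ε = {+}; since E' is nullable, also add FOLLOW(E) and FOLLOW(E') = {), $}. FOLLOW(T) = {+, ), $}.

Final answer: {$, ), +}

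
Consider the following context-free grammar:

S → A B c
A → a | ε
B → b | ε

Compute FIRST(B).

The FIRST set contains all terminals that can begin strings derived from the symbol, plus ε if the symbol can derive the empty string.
B → b contributes b; B → ε makes B nullable, contributing ε. FIRST(B) = {b, ε}.

Final answer: {b, ε}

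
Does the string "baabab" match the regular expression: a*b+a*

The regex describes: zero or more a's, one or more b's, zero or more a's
No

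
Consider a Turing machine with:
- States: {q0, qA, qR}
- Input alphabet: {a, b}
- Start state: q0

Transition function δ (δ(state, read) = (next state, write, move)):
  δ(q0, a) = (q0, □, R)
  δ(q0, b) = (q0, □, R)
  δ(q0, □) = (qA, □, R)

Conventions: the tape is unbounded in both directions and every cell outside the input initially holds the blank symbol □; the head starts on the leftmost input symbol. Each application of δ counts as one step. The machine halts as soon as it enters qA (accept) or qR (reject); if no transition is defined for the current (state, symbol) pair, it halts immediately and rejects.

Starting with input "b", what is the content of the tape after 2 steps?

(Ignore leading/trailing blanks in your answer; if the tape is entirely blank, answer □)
Step 0: [q0]b (head at position 0)
Step 1: δ(q0, b) = (q0, □, R)  ⊢  □[q0]□ (head at position 1)
Step 2: δ(q0, □) = (qA, □, R)  ⊢  □□[qA]□ (head at position 2)
Tape after 2 steps (ignoring surrounding blanks): □

Final answer: Tape: □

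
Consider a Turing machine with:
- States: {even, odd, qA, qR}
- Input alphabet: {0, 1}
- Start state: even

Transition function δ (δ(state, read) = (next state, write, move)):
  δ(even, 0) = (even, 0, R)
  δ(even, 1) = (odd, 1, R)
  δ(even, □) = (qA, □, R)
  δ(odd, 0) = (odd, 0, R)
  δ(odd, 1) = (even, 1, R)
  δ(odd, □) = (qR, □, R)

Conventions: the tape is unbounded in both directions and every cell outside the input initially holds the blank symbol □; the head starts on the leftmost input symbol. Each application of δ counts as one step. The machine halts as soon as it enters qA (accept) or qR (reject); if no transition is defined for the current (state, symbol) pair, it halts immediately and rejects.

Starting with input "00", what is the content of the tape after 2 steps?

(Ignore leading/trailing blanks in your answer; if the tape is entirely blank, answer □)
Step 0: [even]00 (head at position 0)
Step 1: δ(even, 0) = (even, 0, R)  ⊢  0[even]0 (head at position 1)
Step 2: δ(even, 0) = (even, 0, R)  ⊢  00[even]□ (head at position 2)
Tape after 2 steps (ignoring surrounding blanks): 00

Final answer: Tape: 00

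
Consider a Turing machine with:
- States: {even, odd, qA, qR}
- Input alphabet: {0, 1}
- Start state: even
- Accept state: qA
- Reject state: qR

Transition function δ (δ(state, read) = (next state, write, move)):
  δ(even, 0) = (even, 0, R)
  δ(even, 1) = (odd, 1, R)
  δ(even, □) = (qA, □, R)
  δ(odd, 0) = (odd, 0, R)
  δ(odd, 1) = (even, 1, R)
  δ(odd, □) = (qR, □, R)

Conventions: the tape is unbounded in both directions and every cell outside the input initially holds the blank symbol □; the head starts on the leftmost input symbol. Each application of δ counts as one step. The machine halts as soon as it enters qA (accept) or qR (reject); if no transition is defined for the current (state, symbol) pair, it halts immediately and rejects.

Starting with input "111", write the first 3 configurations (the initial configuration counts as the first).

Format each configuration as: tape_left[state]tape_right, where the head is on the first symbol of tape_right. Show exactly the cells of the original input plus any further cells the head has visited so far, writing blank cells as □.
Step 0: [even]111 (head at position 0)
Step 1: δ(even, 1) = (odd, 1, R)  ⊢  1[odd]11 (head at position 1)
Step 2: δ(odd, 1) = (even, 1, R)  ⊢  11[even]1 (head at position 2)

Final answer: [even]111 ⊢ 1[odd]11 ⊢ 11[even]1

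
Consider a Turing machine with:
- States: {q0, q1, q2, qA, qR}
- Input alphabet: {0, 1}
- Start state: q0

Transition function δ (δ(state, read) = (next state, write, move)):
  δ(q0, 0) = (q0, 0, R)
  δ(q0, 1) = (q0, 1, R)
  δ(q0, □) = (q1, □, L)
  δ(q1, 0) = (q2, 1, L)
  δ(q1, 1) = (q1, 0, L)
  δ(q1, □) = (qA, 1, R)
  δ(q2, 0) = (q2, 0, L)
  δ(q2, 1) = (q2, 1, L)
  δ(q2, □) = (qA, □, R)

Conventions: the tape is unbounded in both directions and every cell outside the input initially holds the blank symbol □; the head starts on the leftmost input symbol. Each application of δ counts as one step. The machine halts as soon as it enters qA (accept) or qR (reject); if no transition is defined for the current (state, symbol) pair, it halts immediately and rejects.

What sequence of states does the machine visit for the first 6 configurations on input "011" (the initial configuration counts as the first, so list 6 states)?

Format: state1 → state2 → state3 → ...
Step 0: [q0]011 (head at position 0)
Step 1: δ(q0, 0) = (q0, 0, R)  ⊢  0[q0]11 (head at position 1)
Step 2: δ(q0, 1) = (q0, 1, R)  ⊢  01[q0]1 (head at position 2)
Step 3: δ(q0, 1) = (q0, 1, R)  ⊢  011[q0]□ (head at position 3)
Step 4: δ(q0, □) = (q1, □, L)  ⊢  01[q1]1□ (head at position 2)
Step 5: δ(q1, 1) = (q1, 0, L)  ⊢  0[q1]10□ (head at position 1)
Reading off the states of these 6 configurations: q0 → q0 → q0 → q0 → q1 → q1

Final answer: q0 → q0 → q0 → q0 → q1 → q1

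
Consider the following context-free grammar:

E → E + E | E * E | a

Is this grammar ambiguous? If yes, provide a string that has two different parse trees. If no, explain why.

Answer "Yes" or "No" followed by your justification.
Two different leftmost derivations of a + a * a:
  (1) E ⇒ E + E ⇒ a + E ⇒ a + E * E ⇒ a + a * E ⇒ a + a * a   (tree groups a + (a * a))
  (2) E ⇒ E * E ⇒ E + E * E ⇒ a + E * E ⇒ a + a * E ⇒ a + a * a   (tree groups (a + a) * a)
Two distinct leftmost derivations = two distinct parse trees, so the grammar is ambiguous.

Final answer: Yes - the string 'a + a * a' has two distinct leftmost derivations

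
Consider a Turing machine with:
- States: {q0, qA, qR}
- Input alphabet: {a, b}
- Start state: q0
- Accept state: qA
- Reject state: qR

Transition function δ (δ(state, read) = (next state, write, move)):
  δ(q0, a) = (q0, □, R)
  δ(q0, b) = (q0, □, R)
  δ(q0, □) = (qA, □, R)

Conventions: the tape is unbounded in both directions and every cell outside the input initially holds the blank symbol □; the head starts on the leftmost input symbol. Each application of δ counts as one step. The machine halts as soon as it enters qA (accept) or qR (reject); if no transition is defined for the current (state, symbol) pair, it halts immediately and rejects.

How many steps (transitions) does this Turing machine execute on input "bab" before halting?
Step 0: [q0]bab (head at position 0)
Step 1: δ(q0, b) = (q0, □, R)  ⊢  □[q0]ab (head at position 1)
Step 2: δ(q0, a) = (q0, □, R)  ⊢  □□[q0]b (head at position 2)
Step 3: δ(q0, b) = (q0, □, R)  ⊢  □□□[q0]□ (head at position 3)
Step 4: δ(q0, □) = (qA, □, R)  ⊢  □□□□[qA]□ (head at position 4)
The machine is in qA, so it halts and accepts.
Number of transitions executed: 4.

Final answer: 4 steps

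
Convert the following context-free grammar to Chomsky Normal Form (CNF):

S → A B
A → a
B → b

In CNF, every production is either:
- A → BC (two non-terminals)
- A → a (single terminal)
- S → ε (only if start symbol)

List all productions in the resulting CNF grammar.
The grammar has no ε-productions or unit productions to eliminate.
S → A B is already in CNF (two non-terminals) – keep it.
A → a is already in CNF (single terminal) – keep it.
B → b is already in CNF (single terminal) – keep it.
Resulting CNF grammar (3 productions): A → a; B → b; S → A B

Final answer: A → a; B → b; S → A B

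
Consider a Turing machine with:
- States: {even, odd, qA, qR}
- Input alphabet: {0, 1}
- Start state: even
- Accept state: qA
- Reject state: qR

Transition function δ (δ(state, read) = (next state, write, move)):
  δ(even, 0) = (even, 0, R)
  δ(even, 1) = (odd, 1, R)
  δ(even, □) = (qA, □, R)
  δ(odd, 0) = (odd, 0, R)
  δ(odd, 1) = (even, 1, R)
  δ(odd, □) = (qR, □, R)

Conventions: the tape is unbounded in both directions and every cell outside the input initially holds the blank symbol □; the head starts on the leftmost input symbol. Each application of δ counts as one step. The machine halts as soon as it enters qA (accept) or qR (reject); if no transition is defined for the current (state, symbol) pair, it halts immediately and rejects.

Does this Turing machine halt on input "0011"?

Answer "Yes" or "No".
Step 0: [even]0011 (head at position 0)
Step 1: δ(even, 0) = (even, 0, R)  ⊢  0[even]011 (head at position 1)
Step 2: δ(even, 0) = (even, 0, R)  ⊢  00[even]11 (head at position 2)
Step 3: δ(even, 1) = (odd, 1, R)  ⊢  001[odd]1 (head at position 3)
Step 4: δ(odd, 1) = (even, 1, R)  ⊢  0011[even]□ (head at position 4)
Step 5: δ(even, □) = (qA, □, R)  ⊢  0011□[qA]□ (head at position 5)
The machine is in qA, so it halts and accepts.
It halts after 5 steps.

Final answer: Yes - halts after 5 steps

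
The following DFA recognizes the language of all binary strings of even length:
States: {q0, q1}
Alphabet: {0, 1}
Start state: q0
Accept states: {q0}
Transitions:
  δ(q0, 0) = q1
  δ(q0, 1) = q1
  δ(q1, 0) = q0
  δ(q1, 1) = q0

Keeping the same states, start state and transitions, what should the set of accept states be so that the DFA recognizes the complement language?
The DFA is complete (every state has a transition on every symbol), so the complement
is recognized by the same DFA with accepting and non-accepting states swapped.
Original accept states: {q0}
Complement accept states = All states - Original accept states
= {q0, q1} - {q0}
= {q1}
Complement language: strings of ODD length

Final answer: {q1}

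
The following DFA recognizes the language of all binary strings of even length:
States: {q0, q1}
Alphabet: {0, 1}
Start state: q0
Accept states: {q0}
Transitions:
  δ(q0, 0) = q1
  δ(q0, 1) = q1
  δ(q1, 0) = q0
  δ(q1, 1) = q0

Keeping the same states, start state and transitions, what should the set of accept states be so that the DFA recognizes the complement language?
The DFA is complete (every state has a transition on every symbol), so the complement
is recognized by the same DFA with accepting and non-accepting states swapped.
Original accept states: {q0}
Complement accept states = All states - Original accept states
= {q0, q1} - {q0}
= {q1}
Complement language: strings of ODD length

Final answer: {q1}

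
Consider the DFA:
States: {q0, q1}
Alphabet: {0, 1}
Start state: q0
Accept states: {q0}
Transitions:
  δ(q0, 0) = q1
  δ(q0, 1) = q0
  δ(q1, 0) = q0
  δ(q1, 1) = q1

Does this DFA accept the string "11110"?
Processing string "11110":
  q0 --1--> q0
  q0 --1--> q0
  q0 --1--> q0
  q0 --1--> q0
  q0 --0--> q1
Final state: q1
Accept states: {q0}
q1 is not an accept state, so the string is rejected.

Final answer: No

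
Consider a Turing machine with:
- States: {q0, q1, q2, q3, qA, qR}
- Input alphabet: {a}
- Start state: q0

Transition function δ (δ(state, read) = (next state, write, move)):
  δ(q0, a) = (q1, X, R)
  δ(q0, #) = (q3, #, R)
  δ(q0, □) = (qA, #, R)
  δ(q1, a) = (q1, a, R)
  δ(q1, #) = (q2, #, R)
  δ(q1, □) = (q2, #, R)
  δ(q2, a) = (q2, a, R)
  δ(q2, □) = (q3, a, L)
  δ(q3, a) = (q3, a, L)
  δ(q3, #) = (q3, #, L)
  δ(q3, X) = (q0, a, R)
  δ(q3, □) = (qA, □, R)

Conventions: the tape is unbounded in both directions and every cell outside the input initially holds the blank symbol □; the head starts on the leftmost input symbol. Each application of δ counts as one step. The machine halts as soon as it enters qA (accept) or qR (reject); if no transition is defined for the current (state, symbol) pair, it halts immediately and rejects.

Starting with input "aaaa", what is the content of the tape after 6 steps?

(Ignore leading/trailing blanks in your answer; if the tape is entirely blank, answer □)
Step 0: [q0]aaaa (head at position 0)
Step 1: δ(q0, a) = (q1, X, R)  ⊢  X[q1]aaa (head at position 1)
Step 2: δ(q1, a) = (q1, a, R)  ⊢  Xa[q1]aa (head at position 2)
Step 3: δ(q1, a) = (q1, a, R)  ⊢  Xaa[q1]a (head at position 3)
Step 4: δ(q1, a) = (q1, a, R)  ⊢  Xaaa[q1]□ (head at position 4)
Step 5: δ(q1, □) = (q2, #, R)  ⊢  Xaaa#[q2]□ (head at position 5)
Step 6: δ(q2, □) = (q3, a, L)  ⊢  Xaaa[q3]#a (head at position 4)
Tape after 6 steps (ignoring surrounding blanks): Xaaa#a

Final answer: Tape: Xaaa#a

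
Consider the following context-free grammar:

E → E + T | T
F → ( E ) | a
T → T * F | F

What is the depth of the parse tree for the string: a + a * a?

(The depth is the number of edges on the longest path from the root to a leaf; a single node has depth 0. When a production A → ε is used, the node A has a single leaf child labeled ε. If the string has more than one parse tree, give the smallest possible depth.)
The grammar is unambiguous; the parse tree of a + a * a is:
E → E + T at the root (depth 0).
  Left E (depth 1) → T (2) → F (3) → a (4).
  Right T (depth 1) → T * F; that T (2) → F (3) → a (4); F (2) → a (3).
The longest root-to-leaf paths have 4 edges.
Depth = 4.

Final answer: 4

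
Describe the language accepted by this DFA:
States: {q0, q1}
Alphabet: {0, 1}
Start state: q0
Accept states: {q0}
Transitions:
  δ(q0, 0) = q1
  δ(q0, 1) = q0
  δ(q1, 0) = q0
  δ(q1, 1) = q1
Analyzing the DFA structure:
Start state: q0
Accept states: {q0}
Interpreting what each state remembers (checking against the transitions):
  q0: an even number of 0s has been read so far
  q1: an odd number of 0s has been read so far
  δ(q0, 0): in q0 (an even number of 0s has been read so far), after reading 0 we have: an odd number of 0s has been read so far → q1
  δ(q0, 1): in q0 (an even number of 0s has been read so far), after reading 1 we have: an even number of 0s has been read so far → q0
  δ(q1, 0): in q1 (an odd number of 0s has been read so far), after reading 0 we have: an even number of 0s has been read so far → q0
  δ(q1, 1): in q1 (an odd number of 0s has been read so far), after reading 1 we have: an odd number of 0s has been read so far → q1
A string is accepted iff it ends in {q0}, i.e. an even number of 0s has been read so far.
Language: All binary strings with an even number of 0s

Final answer: All binary strings with an even number of 0s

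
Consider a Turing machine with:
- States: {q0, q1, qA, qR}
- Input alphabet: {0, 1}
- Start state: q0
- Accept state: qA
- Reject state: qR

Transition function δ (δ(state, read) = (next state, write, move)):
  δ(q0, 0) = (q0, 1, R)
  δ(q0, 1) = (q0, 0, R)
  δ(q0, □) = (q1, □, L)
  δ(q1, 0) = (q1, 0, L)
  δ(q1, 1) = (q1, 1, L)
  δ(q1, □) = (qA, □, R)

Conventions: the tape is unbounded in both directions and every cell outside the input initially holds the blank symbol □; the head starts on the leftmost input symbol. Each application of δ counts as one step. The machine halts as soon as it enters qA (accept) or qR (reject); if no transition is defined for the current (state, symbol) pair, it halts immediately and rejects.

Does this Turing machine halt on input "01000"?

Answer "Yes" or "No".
Step 0: [q0]01000 (head at position 0)
Step 1: δ(q0, 0) = (q0, 1, R)  ⊢  1[q0]1000 (head at position 1)
Step 2: δ(q0, 1) = (q0, 0, R)  ⊢  10[q0]000 (head at position 2)
Step 3: δ(q0, 0) = (q0, 1, R)  ⊢  101[q0]00 (head at position 3)
Step 4: δ(q0, 0) = (q0, 1, R)  ⊢  1011[q0]0 (head at position 4)
Step 5: δ(q0, 0) = (q0, 1, R)  ⊢  10111[q0]□ (head at position 5)
Step 6: δ(q0, □) = (q1, □, L)  ⊢  1011[q1]1□ (head at position 4)
Step 7: δ(q1, 1) = (q1, 1, L)  ⊢  101[q1]11□ (head at position 3)
Step 8: δ(q1, 1) = (q1, 1, L)  ⊢  10[q1]111□ (head at position 2)
Step 9: δ(q1, 1) = (q1, 1, L)  ⊢  1[q1]0111□ (head at position 1)
Step 10: δ(q1, 0) = (q1, 0, L)  ⊢  [q1]10111□ (head at position 0)
Step 11: δ(q1, 1) = (q1, 1, L)  ⊢  [q1]□10111□ (head at position -1)
Step 12: δ(q1, □) = (qA, □, R)  ⊢  □[qA]10111□ (head at position 0)
The machine is in qA, so it halts and accepts.
It halts after 12 steps.

Final answer: Yes - halts after 12 steps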